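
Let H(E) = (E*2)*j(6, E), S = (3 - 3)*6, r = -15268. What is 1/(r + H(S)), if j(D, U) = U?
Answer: -1/15268 ≈ -6.5496e-5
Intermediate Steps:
S = 0 (S = 0*6 = 0)
H(E) = 2*E² (H(E) = (E*2)*E = (2*E)*E = 2*E²)
1/(r + H(S)) = 1/(-15268 + 2*0²) = 1/(-15268 + 2*0) = 1/(-15268 + 0) = 1/(-15268) = -1/15268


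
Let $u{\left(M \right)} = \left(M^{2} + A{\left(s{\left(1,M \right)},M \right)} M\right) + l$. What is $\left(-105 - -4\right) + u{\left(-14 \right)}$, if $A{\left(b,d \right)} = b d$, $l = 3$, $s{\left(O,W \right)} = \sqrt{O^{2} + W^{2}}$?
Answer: $98 + 196 \sqrt{197} \approx 2849.0$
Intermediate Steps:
$u{\left(M \right)} = 3 + M^{2} + M^{2} \sqrt{1 + M^{2}}$ ($u{\left(M \right)} = \left(M^{2} + \sqrt{1^{2} + M^{2}} M M\right) + 3 = \left(M^{2} + \sqrt{1 + M^{2}} M M\right) + 3 = \left(M^{2} + M \sqrt{1 + M^{2}} M\right) + 3 = \left(M^{2} + M^{2} \sqrt{1 + M^{2}}\right) + 3 = 3 + M^{2} + M^{2} \sqrt{1 + M^{2}}$)
$\left(-105 - -4\right) + u{\left(-14 \right)} = \left(-105 - -4\right) + \left(3 + \left(-14\right)^{2} + \left(-14\right)^{2} \sqrt{1 + \left(-14\right)^{2}}\right) = \left(-105 + 4\right) + \left(3 + 196 + 196 \sqrt{1 + 196}\right) = -101 + \left(3 + 196 + 196 \sqrt{197}\right) = -101 + \left(199 + 196 \sqrt{197}\right) = 98 + 196 \sqrt{197}$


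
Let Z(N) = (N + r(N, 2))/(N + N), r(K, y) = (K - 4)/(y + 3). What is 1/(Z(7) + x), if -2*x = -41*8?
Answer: 35/5759 ≈ 0.0060774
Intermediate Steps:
r(K, y) = (-4 + K)/(3 + y)
x = 164 (x = -(-41)*8/2 = -½*(-328) = 164)
Z(N) = (-⅘ + 6*N/5)/(2*N) (Z(N) = (N + (-4 + N)/(3 + 2))/(N + N) = (N + (-4 + N)/5)/((2*N)) = (N + (-4 + N)/5)*(1/(2*N)) = (N + (-⅘ + N/5))*(1/(2*N)) = (-⅘ + 6*N/5)*(1/(2*N)) = (-⅘ + 6*N/5)/(2*N))
1/(Z(7) + x) = 1/((⅕)*(-2 + 3*7)/7 + 164) = 1/((⅕)*(⅐)*(-2 + 21) + 164) = 1/((⅕)*(⅐)*19 + 164) = 1/(19/35 + 164) = 1/(5759/35) = 35/5759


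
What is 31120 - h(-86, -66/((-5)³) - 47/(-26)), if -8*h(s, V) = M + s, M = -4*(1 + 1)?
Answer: 124433/4 ≈ 31108.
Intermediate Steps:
M = -8 (M = -4*2 = -8)
h(s, V) = 1 - s/8 (h(s, V) = -(-8 + s)/8 = 1 - s/8)
31120 - h(-86, -66/((-5)³) - 47/(-26)) = 31120 - (1 - ⅛*(-86)) = 31120 - (1 + 43/4) = 31120 - 1*47/4 = 31120 - 47/4 = 124433/4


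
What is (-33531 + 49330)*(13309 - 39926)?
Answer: -420521983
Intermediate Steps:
(-33531 + 49330)*(13309 - 39926) = 15799*(-26617) = -420521983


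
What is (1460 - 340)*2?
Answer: 2240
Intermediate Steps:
(1460 - 340)*2 = 1120*2 = 2240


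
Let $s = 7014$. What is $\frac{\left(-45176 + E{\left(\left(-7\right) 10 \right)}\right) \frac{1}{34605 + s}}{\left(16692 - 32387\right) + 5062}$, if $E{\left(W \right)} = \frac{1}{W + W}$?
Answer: $\frac{6324641}{61954875780} \approx 0.00010208$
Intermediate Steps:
$E{\left(W \right)} = \frac{1}{2 W}$
$\frac{\left(-45176 + E{\left(\left(-7\right) 10 \right)}\right) \frac{1}{34605 + s}}{\left(16692 - 32387\right) + 5062} = \frac{\left(-45176 + \frac{1}{2 \left(\left(-7\right) 10\right)}\right) \frac{1}{34605 + 7014}}{\left(16692 - 32387\right) + 5062} = \frac{\left(-45176 + \frac{1}{2 \left(-70\right)}\right) \frac{1}{41619}}{-15695 + 5062} = \frac{\left(-45176 + \frac{1}{2} \left(- \frac{1}{70}\right)\right) \frac{1}{41619}}{-10633} = \left(-45176 - \frac{1}{140}\right) \frac{1}{41619} \left(- \frac{1}{10633}\right) = \left(- \frac{6324641}{140}\right) \frac{1}{41619} \left(- \frac{1}{10633}\right) = \left(- \frac{6324641}{5826660}\right) \left(- \frac{1}{10633}\right) = \frac{6324641}{61954875780}$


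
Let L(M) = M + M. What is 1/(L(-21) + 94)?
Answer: 1/52 ≈ 0.019231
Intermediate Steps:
L(M) = 2*M
1/(L(-21) + 94) = 1/(2*(-21) + 94) = 1/(-42 + 94) = 1/52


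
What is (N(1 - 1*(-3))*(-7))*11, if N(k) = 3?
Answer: -231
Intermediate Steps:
(N(1 - 1*(-3))*(-7))*11 = (3*(-7))*11 = -21*11 = -231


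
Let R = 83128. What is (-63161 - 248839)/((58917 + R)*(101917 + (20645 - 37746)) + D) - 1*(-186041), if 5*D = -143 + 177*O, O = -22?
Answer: 11206819533180083/60238439563 ≈ 1.8604e+5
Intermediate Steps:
D = -4037/5 (D = (-143 + 177*(-22))/5 = (-143 - 3894)/5 = (1/5)*(-4037) = -4037/5 ≈ -807.40)
(-63161 - 248839)/((58917 + R)*(101917 + (20645 - 37746)) + D) - 1*(-186041) = (-63161 - 248839)/((58917 + 83128)*(101917 + (20645 - 37746)) - 4037/5) - 1*(-186041) = -312000/(142045*(101917 - 17101) - 4037/5) + 186041 = -312000/(142045*84816 - 4037/5) + 186041 = -312000/(12047688720 - 4037/5) + 186041 = -312000/60238439563/5 + 186041 = -312000*5/60238439563 + 186041 = -1560000/60238439563 + 186041 = 11206819533180083/60238439563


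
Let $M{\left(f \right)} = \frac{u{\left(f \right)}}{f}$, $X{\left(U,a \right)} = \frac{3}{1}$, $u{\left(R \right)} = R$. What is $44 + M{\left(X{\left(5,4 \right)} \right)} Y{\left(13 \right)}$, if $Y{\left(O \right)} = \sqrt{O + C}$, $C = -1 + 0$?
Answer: $44 + 2 \sqrt{3} \approx 47.464$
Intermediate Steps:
$X{\left(U,a \right)} = 3$ ($X{\left(U,a \right)} = 3 \cdot 1 = 3$)
$C = -1$
$Y{\left(O \right)} = \sqrt{-1 + O}$ ($Y{\left(O \right)} = \sqrt{O - 1} = \sqrt{-1 + O}$)
$M{\left(f \right)} = 1$ ($M{\left(f \right)} = \frac{f}{f} = 1$)
$44 + M{\left(X{\left(5,4 \right)} \right)} Y{\left(13 \right)} = 44 + 1 \sqrt{-1 + 13} = 44 + 1 \sqrt{12} = 44 + 1 \cdot 2 \sqrt{3} = 44 + 2 \sqrt{3}$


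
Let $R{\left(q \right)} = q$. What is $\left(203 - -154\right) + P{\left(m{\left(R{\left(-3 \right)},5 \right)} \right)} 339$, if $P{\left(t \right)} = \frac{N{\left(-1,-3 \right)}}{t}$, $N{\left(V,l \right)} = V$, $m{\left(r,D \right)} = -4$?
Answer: $\frac{1767}{4} \approx 441.75$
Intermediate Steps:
$P{\left(t \right)} = - \frac{1}{t}$
$\left(203 - -154\right) + P{\left(m{\left(R{\left(-3 \right)},5 \right)} \right)} 339 = \left(203 - -154\right) + - \frac{1}{-4} \cdot 339 = \left(203 + 154\right) + \left(-1\right) \left(- \frac{1}{4}\right) 339 = 357 + \frac{1}{4} \cdot 339 = 357 + \frac{339}{4} = \frac{1767}{4}$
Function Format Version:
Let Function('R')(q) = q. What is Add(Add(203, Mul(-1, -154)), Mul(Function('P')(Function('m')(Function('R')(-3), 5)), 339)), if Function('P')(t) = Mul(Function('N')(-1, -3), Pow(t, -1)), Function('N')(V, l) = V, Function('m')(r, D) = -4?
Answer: Rational(1767, 4) ≈ 441.75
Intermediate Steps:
Function('P')(t) = Mul(-1, Pow(t, -1))
Add(Add(203, Mul(-1, -154)), Mul(Function('P')(Function('m')(Function('R')(-3), 5)), 339)) = Add(Add(203, Mul(-1, -154)), Mul(Mul(-1, Pow(-4, -1)), 339)) = Add(Add(203, 154), Mul(Mul(-1, Rational(-1, 4)), 339)) = Add(357, Mul(Rational(1, 4), 339)) = Add(357, Rational(339, 4)) = Rational(1767, 4)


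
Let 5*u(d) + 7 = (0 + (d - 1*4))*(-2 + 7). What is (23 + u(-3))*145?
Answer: 2117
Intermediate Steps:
u(d) = -27/5 + d (u(d) = -7/5 + ((0 + (d - 1*4))*(-2 + 7))/5 = -7/5 + ((0 + (d - 4))*5)/5 = -7/5 + ((0 + (-4 + d))*5)/5 = -7/5 + ((-4 + d)*5)/5 = -7/5 + (-20 + 5*d)/5 = -7/5 + (-4 + d) = -27/5 + d)
(23 + u(-3))*145 = (23 + (-27/5 - 3))*145 = (23 - 42/5)*145 = (73/5)*145 = 2117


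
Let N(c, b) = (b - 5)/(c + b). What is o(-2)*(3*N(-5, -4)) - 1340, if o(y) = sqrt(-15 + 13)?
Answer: -1340 + 3*I*sqrt(2) ≈ -1340.0 + 4.2426*I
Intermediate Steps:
N(c, b) = (-5 + b)/(b + c)
o(y) = I*sqrt(2) (o(y) = sqrt(-2) = I*sqrt(2))
o(-2)*(3*N(-5, -4)) - 1340 = (I*sqrt(2))*(3*((-5 - 4)/(-4 - 5))) - 1340 = (I*sqrt(2))*(3*(-9/(-9))) - 1340 = (I*sqrt(2))*(3*(-1/9*(-9))) - 1340 = (I*sqrt(2))*(3*1) - 1340 = (I*sqrt(2))*3 - 1340 = 3*I*sqrt(2) - 1340 = -1340 + 3*I*sqrt(2)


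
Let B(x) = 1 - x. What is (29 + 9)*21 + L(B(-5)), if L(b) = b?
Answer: 804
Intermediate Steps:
(29 + 9)*21 + L(B(-5)) = (29 + 9)*21 + (1 - 1*(-5)) = 38*21 + (1 + 5) = 798 + 6 = 804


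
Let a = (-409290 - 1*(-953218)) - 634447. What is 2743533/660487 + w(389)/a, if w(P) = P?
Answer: 248084934184/59786622753 ≈ 4.1495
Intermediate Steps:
a = -90519 (a = (-409290 + 953218) - 634447 = 543928 - 634447 = -90519)
2743533/660487 + w(389)/a = 2743533/660487 + 389/(-90519) = 2743533*(1/660487) + 389*(-1/90519) = 2743533/660487 - 389/90519 = 248084934184/59786622753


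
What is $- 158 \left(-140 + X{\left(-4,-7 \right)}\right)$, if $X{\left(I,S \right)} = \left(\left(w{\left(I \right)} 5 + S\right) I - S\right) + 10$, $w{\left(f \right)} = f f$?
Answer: $65570$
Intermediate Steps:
$w{\left(f \right)} = f^{2}$
$X{\left(I,S \right)} = 10 - S + I \left(S + 5 I^{2}\right)$ ($X{\left(I,S \right)} = \left(\left(I^{2} \cdot 5 + S\right) I - S\right) + 10 = \left(\left(5 I^{2} + S\right) I - S\right) + 10 = \left(\left(S + 5 I^{2}\right) I - S\right) + 10 = \left(I \left(S + 5 I^{2}\right) - S\right) + 10 = \left(- S + I \left(S + 5 I^{2}\right)\right) + 10 = 10 - S + I \left(S + 5 I^{2}\right)$)
$- 158 \left(-140 + X{\left(-4,-7 \right)}\right) = - 158 \left(-140 + \left(10 - -7 + 5 \left(-4\right)^{3} - -28\right)\right) = - 158 \left(-140 + \left(10 + 7 + 5 \left(-64\right) + 28\right)\right) = - 158 \left(-140 + \left(10 + 7 - 320 + 28\right)\right) = - 158 \left(-140 - 275\right) = \left(-158\right) \left(-415\right) = 65570$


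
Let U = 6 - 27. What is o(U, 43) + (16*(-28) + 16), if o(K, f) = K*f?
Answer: -1335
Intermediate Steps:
U = -21
o(U, 43) + (16*(-28) + 16) = -21*43 + (16*(-28) + 16) = -903 + (-448 + 16) = -903 - 432 = -1335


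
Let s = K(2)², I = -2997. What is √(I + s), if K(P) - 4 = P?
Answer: 3*I*√329 ≈ 54.415*I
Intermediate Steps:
K(P) = 4 + P
s = 36 (s = (4 + 2)² = 6² = 36)
√(I + s) = √(-2997 + 36) = √(-2961) = 3*I*√329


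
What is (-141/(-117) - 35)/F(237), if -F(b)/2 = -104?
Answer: -659/4056 ≈ -0.16248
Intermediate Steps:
F(b) = 208 (F(b) = -2*(-104) = 208)
(-141/(-117) - 35)/F(237) = (-141/(-117) - 35)/208 = (-1/117*(-141) - 35)*(1/208) = (47/39 - 35)*(1/208) = -1318/39*1/208 = -659/4056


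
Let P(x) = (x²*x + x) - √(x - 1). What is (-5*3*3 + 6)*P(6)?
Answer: -8658 + 39*√5 ≈ -8570.8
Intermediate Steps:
P(x) = x + x³ - √(-1 + x) (P(x) = (x³ + x) - √(-1 + x) = (x + x³) - √(-1 + x) = x + x³ - √(-1 + x))
(-5*3*3 + 6)*P(6) = (-5*3*3 + 6)*(6 + 6³ - √(-1 + 6)) = (-15*3 + 6)*(6 + 216 - √5) = (-45 + 6)*(222 - √5) = -39*(222 - √5) = -8658 + 39*√5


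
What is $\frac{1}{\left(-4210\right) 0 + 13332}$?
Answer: $\frac{1}{13332} \approx 7.5008 \cdot 10^{-5}$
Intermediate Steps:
$\frac{1}{\left(-4210\right) 0 + 13332} = \frac{1}{0 + 13332} = \frac{1}{13332}$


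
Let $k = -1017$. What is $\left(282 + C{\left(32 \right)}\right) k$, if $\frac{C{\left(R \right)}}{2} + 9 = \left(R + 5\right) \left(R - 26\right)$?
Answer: $-720036$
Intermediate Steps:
$C{\left(R \right)} = -18 + 2 \left(-26 + R\right) \left(5 + R\right)$ ($C{\left(R \right)} = -18 + 2 \left(R + 5\right) \left(R - 26\right) = -18 + 2 \left(5 + R\right) \left(-26 + R\right) = -18 + 2 \left(-26 + R\right) \left(5 + R\right)$)
$\left(282 + C{\left(32 \right)}\right) k = \left(282 - \left(1622 - 2048\right)\right) \left(-1017\right) = \left(282 - -426\right) \left(-1017\right) = \left(282 + 426\right) \left(-1017\right) = 708 \left(-1017\right) = -720036$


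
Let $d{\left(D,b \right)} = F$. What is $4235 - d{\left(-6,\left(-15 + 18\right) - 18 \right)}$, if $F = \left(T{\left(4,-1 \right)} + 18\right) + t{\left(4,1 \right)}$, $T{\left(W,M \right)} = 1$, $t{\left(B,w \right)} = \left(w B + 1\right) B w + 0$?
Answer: $4196$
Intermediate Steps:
$t{\left(B,w \right)} = B w \left(1 + B w\right)$ ($t{\left(B,w \right)} = \left(B w + 1\right) B w + 0 = \left(1 + B w\right) B w + 0 = B \left(1 + B w\right) w + 0 = B w \left(1 + B w\right) + 0 = B w \left(1 + B w\right)$)
$F = 39$ ($F = \left(1 + 18\right) + 4 \cdot 1 \left(1 + 4 \cdot 1\right) = 19 + 4 \cdot 1 \left(1 + 4\right) = 19 + 4 \cdot 1 \cdot 5 = 19 + 20 = 39$)
$d{\left(D,b \right)} = 39$
$4235 - d{\left(-6,\left(-15 + 18\right) - 18 \right)} = 4235 - 39 = 4196$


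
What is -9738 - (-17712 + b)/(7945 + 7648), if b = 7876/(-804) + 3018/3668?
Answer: -55968562256711/5748109962 ≈ -9736.9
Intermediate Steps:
b = -3307837/368634 (b = 7876*(-1/804) + 3018*(1/3668) = -1969/201 + 1509/1834 = -3307837/368634 ≈ -8.9732)
-9738 - (-17712 + b)/(7945 + 7648) = -9738 - (-17712 - 3307837/368634)/(7945 + 7648) = -9738 - (-6532553245)/(368634*15593) = -9738 - 1*(-6532553245/5748109962) = -9738 + 6532553245/5748109962 = -55968562256711/5748109962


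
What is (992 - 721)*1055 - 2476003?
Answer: -2190098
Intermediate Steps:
(992 - 721)*1055 - 2476003 = 271*1055 - 2476003 = 285905 - 2476003 = -2190098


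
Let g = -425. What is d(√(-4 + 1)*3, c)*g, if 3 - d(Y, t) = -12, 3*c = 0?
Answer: -6375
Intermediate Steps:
c = 0 (c = (⅓)*0 = 0)
d(Y, t) = 15 (d(Y, t) = 3 - 1*(-12) = 3 + 12 = 15)
d(√(-4 + 1)*3, c)*g = 15*(-425) = -6375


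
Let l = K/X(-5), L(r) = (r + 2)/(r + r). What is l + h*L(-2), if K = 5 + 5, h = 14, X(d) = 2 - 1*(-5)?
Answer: 10/7 ≈ 1.4286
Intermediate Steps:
X(d) = 7 (X(d) = 2 + 5 = 7)
L(r) = (2 + r)/(2*r) (L(r) = (2 + r)/((2*r)) = (2 + r)*(1/(2*r)) = (2 + r)/(2*r))
K = 10
l = 10/7 ≈ 1.4286
l + h*L(-2) = 10/7 + 14*((½)*(2 - 2)/(-2)) = 10/7 + 14*((½)*(-½)*0) = 10/7 + 14*0 = 10/7 + 0 = 10/7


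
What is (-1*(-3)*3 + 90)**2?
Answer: 9801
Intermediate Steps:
(-1*(-3)*3 + 90)**2 = (3*3 + 90)**2 = (9 + 90)**2 = 99**2 = 9801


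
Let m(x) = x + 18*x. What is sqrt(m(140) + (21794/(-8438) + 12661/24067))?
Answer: 2*sqrt(6850916538076832330)/101538673 ≈ 51.555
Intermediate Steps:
m(x) = 19*x
sqrt(m(140) + (21794/(-8438) + 12661/24067)) = sqrt(19*140 + (21794/(-8438) + 12661/24067)) = sqrt(2660 + (21794*(-1/8438) + 12661*(1/24067))) = sqrt(2660 + (-10897/4219 + 12661/24067)) = sqrt(2660 - 208841340/101538673) = sqrt(269884028840/101538673) = 2*sqrt(6850916538076832330)/101538673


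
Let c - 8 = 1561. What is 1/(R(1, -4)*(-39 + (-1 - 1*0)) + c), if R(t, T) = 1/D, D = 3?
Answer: 3/4667 ≈ 0.00064281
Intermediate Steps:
R(t, T) = 1/3
c = 1569 (c = 8 + 1561 = 1569)
1/(R(1, -4)*(-39 + (-1 - 1*0)) + c) = 1/((-39 + (-1 - 1*0))/3 + 1569) = 1/((-39 + (-1 + 0))/3 + 1569) = 1/((-39 - 1)/3 + 1569) = 1/((1/3)*(-40) + 1569) = 1/(-40/3 + 1569) = 1/(4667/3) = 3/4667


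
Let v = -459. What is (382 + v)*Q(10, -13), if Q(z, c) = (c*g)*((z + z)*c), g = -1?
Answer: 260260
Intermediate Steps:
Q(z, c) = -2*z*c**2 (Q(z, c) = (c*(-1))*((z + z)*c) = (-c)*((2*z)*c) = (-c)*(2*c*z) = -2*z*c**2)
(382 + v)*Q(10, -13) = (382 - 459)*(-2*10*(-13)**2) = -(-154)*10*169 = -77*(-3380) = 260260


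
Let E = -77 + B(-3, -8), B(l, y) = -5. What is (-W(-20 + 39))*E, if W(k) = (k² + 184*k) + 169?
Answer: 330132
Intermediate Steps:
W(k) = 169 + k² + 184*k
E = -82 (E = -77 - 5 = -82)
(-W(-20 + 39))*E = -(169 + (-20 + 39)² + 184*(-20 + 39))*(-82) = -(169 + 19² + 184*19)*(-82) = -(169 + 361 + 3496)*(-82) = -1*4026*(-82) = -4026*(-82) = 330132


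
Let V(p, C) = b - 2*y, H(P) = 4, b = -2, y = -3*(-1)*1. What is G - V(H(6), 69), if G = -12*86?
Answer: -1024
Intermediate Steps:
y = 3 (y = 3*1 = 3)
V(p, C) = -8 (V(p, C) = -2 - 2*3 = -2 - 6 = -8)
G = -1032
G - V(H(6), 69) = -1032 - 1*(-8) = -1032 + 8 = -1024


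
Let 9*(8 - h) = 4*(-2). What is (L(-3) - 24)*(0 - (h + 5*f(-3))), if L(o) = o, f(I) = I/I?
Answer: 375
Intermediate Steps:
f(I) = 1
h = 80/9 (h = 8 - 4*(-2)/9 = 8 - 1/9*(-8) = 8 + 8/9 = 80/9 ≈ 8.8889)
(L(-3) - 24)*(0 - (h + 5*f(-3))) = (-3 - 24)*(0 - (80/9 + 5*1)) = -27*(0 - (80/9 + 5)) = -27*(0 - 1*125/9) = -27*(0 - 125/9) = -27*(-125/9) = 375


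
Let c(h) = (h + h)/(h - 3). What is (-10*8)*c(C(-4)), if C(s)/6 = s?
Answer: -1280/9 ≈ -142.22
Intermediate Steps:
C(s) = 6*s
c(h) = 2*h/(-3 + h) (c(h) = (2*h)/(-3 + h) = 2*h/(-3 + h))
(-10*8)*c(C(-4)) = (-10*8)*(2*(6*(-4))/(-3 + 6*(-4))) = -160*(-24)/(-3 - 24) = -160*(-24)/(-27) = -160*(-24)*(-1)/27 = -80*16/9 = -1280/9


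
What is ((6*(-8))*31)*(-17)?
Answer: 25296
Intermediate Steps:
((6*(-8))*31)*(-17) = -48*31*(-17) = -1488*(-17) = 25296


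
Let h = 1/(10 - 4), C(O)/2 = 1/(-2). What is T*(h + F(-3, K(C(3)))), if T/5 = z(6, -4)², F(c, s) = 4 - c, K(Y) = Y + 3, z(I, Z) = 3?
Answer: 645/2 ≈ 322.50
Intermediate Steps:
C(O) = -1 (C(O) = 2*(1/(-2)) = 2*(1*(-½)) = 2*(-½) = -1)
h = ⅙ (h = 1/6 = ⅙ ≈ 0.16667)
K(Y) = 3 + Y
T = 45 (T = 5*3² = 5*9 = 45)
T*(h + F(-3, K(C(3)))) = 45*(⅙ + (4 - 1*(-3))) = 45*(⅙ + (4 + 3)) = 45*(⅙ + 7) = 45*(43/6) = 645/2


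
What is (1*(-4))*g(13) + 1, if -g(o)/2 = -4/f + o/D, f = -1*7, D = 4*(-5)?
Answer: 13/35 ≈ 0.37143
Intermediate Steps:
D = -20
f = -7
g(o) = -8/7 + o/10 (g(o) = -2*(-4/(-7) + o/(-20)) = -2*(-4*(-⅐) + o*(-1/20)) = -2*(4/7 - o/20) = -8/7 + o/10)
(1*(-4))*g(13) + 1 = (1*(-4))*(-8/7 + (⅒)*13) + 1 = -4*(-8/7 + 13/10) + 1 = -4*11/70 + 1 = -22/35 + 1 = 13/35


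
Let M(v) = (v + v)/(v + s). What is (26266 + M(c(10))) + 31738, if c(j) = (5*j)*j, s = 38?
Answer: 15603576/269 ≈ 58006.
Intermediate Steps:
c(j) = 5*j²
M(v) = 2*v/(38 + v) (M(v) = (v + v)/(v + 38) = (2*v)/(38 + v) = 2*v/(38 + v))
(26266 + M(c(10))) + 31738 = (26266 + 2*(5*10²)/(38 + 5*10²)) + 31738 = (26266 + 2*(5*100)/(38 + 5*100)) + 31738 = (26266 + 2*500/(38 + 500)) + 31738 = (26266 + 2*500/538) + 31738 = (26266 + 2*500*(1/538)) + 31738 = (26266 + 500/269) + 31738 = 7066054/269 + 31738 = 15603576/269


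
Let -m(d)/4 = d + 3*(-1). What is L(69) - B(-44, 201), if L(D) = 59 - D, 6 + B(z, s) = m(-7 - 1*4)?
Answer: -60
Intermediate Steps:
m(d) = 12 - 4*d (m(d) = -4*(d + 3*(-1)) = -4*(d - 3) = -4*(-3 + d) = 12 - 4*d)
B(z, s) = 50 (B(z, s) = -6 + (12 - 4*(-7 - 1*4)) = -6 + (12 - 4*(-7 - 4)) = -6 + (12 - 4*(-11)) = -6 + (12 + 44) = -6 + 56 = 50)
L(69) - B(-44, 201) = (59 - 1*69) - 1*50 = (59 - 69) - 50 = -10 - 50 = -60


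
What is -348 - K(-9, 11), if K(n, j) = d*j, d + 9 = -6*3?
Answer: -51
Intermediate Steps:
d = -27 (d = -9 - 6*3 = -9 - 18 = -27)
K(n, j) = -27*j
-348 - K(-9, 11) = -348 - (-27)*11 = -348 - 1*(-297) = -348 + 297 = -51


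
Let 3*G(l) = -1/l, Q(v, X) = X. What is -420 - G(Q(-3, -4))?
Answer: -5041/12 ≈ -420.08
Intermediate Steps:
G(l) = -1/(3*l) (G(l) = (-1/l)/3 = -1/(3*l))
-420 - G(Q(-3, -4)) = -420 - (-1)/(3*(-4)) = -420 - (-1)*(-1)/(3*4) = -420 - 1*1/12 = -420 - 1/12 = -5041/12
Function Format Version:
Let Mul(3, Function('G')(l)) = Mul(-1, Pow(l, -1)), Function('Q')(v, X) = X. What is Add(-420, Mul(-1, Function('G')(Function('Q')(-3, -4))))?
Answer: Rational(-5041, 12) ≈ -420.08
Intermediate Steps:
Function('G')(l) = Mul(Rational(-1, 3), Pow(l, -1)) (Function('G')(l) = Mul(Rational(1, 3), Mul(-1, Pow(l, -1))) = Mul(Rational(-1, 3), Pow(l, -1)))
Add(-420, Mul(-1, Function('G')(Function('Q')(-3, -4)))) = Add(-420, Mul(-1, Mul(Rational(-1, 3), Pow(-4, -1)))) = Add(-420, Mul(-1, Mul(Rational(-1, 3), Rational(-1, 4)))) = Add(-420, Mul(-1, Rational(1, 12))) = Add(-420, Rational(-1, 12)) = Rational(-5041, 12)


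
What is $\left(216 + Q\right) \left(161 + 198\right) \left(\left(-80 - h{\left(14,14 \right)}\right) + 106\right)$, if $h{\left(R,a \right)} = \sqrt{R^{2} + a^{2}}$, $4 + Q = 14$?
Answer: $2109484 - 1135876 \sqrt{2} \approx 5.0311 \cdot 10^{5}$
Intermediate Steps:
$Q = 10$ ($Q = -4 + 14 = 10$)
$\left(216 + Q\right) \left(161 + 198\right) \left(\left(-80 - h{\left(14,14 \right)}\right) + 106\right) = \left(216 + 10\right) \left(161 + 198\right) \left(\left(-80 - \sqrt{14^{2} + 14^{2}}\right) + 106\right) = 226 \cdot 359 \left(\left(-80 - \sqrt{196 + 196}\right) + 106\right) = 81134 \left(\left(-80 - \sqrt{392}\right) + 106\right) = 81134 \left(\left(-80 - 14 \sqrt{2}\right) + 106\right) = 81134 \left(26 - 14 \sqrt{2}\right) = 2109484 - 1135876 \sqrt{2}$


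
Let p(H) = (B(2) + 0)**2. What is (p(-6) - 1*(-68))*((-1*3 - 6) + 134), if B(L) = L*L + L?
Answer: 13000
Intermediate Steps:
B(L) = L + L**2 (B(L) = L**2 + L = L + L**2)
p(H) = 36 (p(H) = (2*(1 + 2) + 0)**2 = (2*3 + 0)**2 = (6 + 0)**2 = 6**2 = 36)
(p(-6) - 1*(-68))*((-1*3 - 6) + 134) = (36 - 1*(-68))*((-1*3 - 6) + 134) = (36 + 68)*((-3 - 6) + 134) = 104*(-9 + 134) = 104*125 = 13000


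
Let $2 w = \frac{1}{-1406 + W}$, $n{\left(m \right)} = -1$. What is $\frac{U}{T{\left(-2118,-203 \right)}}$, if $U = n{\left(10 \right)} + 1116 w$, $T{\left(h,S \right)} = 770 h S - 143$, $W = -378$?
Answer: $- \frac{1171}{295309477804} \approx -3.9653 \cdot 10^{-9}$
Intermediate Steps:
$w = - \frac{1}{3568}$ ($w = \frac{1}{2 \left(-1406 - 378\right)} = \frac{1}{2 \left(-1784\right)} = \frac{1}{2} \left(- \frac{1}{1784}\right) = - \frac{1}{3568} \approx -0.00028027$)
$T{\left(h,S \right)} = -143 + 770 S h$ ($T{\left(h,S \right)} = 770 S h - 143 = -143 + 770 S h$)
$U = - \frac{1171}{892}$ ($U = -1 + 1116 \left(- \frac{1}{3568}\right) = -1 - \frac{279}{892} = - \frac{1171}{892} \approx -1.3128$)
$\frac{U}{T{\left(-2118,-203 \right)}} = - \frac{1171}{892 \left(-143 + 770 \left(-203\right) \left(-2118\right)\right)} = - \frac{1171}{892 \left(-143 + 331064580\right)} = - \frac{1171}{892 \cdot 331064437} = \left(- \frac{1171}{892}\right) \frac{1}{331064437} = - \frac{1171}{295309477804}$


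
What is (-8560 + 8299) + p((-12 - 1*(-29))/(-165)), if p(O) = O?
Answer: -43082/165 ≈ -261.10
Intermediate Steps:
(-8560 + 8299) + p((-12 - 1*(-29))/(-165)) = (-8560 + 8299) + (-12 - 1*(-29))/(-165) = -261 + (-12 + 29)*(-1/165) = -261 + 17*(-1/165) = -261 - 17/165 = -43082/165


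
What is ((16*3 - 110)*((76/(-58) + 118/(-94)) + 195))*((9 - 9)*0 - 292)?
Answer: 4748461952/1363 ≈ 3.4838e+6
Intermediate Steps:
((16*3 - 110)*((76/(-58) + 118/(-94)) + 195))*((9 - 9)*0 - 292) = ((48 - 110)*((76*(-1/58) + 118*(-1/94)) + 195))*(0*0 - 292) = (-62*((-38/29 - 59/47) + 195))*(0 - 292) = -62*(-3497/1363 + 195)*(-292) = -62*262288/1363*(-292) = -16261856/1363*(-292) = 4748461952/1363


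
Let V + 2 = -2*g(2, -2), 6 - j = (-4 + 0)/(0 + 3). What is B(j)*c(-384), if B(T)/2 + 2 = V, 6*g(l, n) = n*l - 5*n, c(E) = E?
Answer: 4608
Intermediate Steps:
j = 22/3 (j = 6 - (-4 + 0)/(0 + 3) = 6 - (-4)/3 = 6 - 1*(-4/3) = 6 + 4/3 = 22/3 ≈ 7.3333)
g(l, n) = -5*n/6 + l*n/6 (g(l, n) = (n*l - 5*n)/6 = (l*n - 5*n)/6 = (-5*n + l*n)/6 = -5*n/6 + l*n/6)
V = -4 (V = -2 - (-2)*(-5 + 2)/3 = -2 - (-2)*(-3)/3 = -2 - 2*1 = -2 - 2 = -4)
B(T) = -12 (B(T) = -4 + 2*(-4) = -4 - 8 = -12)
B(j)*c(-384) = -12*(-384) = 4608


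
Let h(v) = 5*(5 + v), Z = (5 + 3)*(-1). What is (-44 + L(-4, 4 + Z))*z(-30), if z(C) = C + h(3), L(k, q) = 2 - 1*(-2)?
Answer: -400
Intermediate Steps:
Z = -8 (Z = 8*(-1) = -8)
h(v) = 25 + 5*v
L(k, q) = 4 (L(k, q) = 2 + 2 = 4)
z(C) = 40 + C (z(C) = C + (25 + 5*3) = C + (25 + 15) = C + 40 = 40 + C)
(-44 + L(-4, 4 + Z))*z(-30) = (-44 + 4)*(40 - 30) = -40*10 = -400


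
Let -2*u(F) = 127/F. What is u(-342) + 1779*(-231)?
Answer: -281088989/684 ≈ -4.1095e+5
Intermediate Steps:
u(F) = -127/(2*F)
u(-342) + 1779*(-231) = -127/2/(-342) + 1779*(-231) = -127/2*(-1/342) - 410949 = 127/684 - 410949 = -281088989/684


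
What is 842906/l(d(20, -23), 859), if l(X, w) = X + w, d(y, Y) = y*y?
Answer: 842906/1259 ≈ 669.50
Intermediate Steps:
d(y, Y) = y²
842906/l(d(20, -23), 859) = 842906/(20² + 859) = 842906/(400 + 859) = 842906/1259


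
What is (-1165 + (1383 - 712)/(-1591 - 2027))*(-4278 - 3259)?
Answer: 31773286217/3618 ≈ 8.7820e+6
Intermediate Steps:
(-1165 + (1383 - 712)/(-1591 - 2027))*(-4278 - 3259) = (-1165 + 671/(-3618))*(-7537) = (-1165 + 671*(-1/3618))*(-7537) = (-1165 - 671/3618)*(-7537) = -4215641/3618*(-7537) = 31773286217/3618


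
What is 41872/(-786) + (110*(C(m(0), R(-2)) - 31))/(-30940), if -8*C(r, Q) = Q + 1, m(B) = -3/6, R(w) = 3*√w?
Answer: -517131445/9727536 + 33*I*√2/24752 ≈ -53.162 + 0.0018855*I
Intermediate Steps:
m(B) = -½ (m(B) = -3*⅙ = -½)
C(r, Q) = -⅛ - Q/8 (C(r, Q) = -(Q + 1)/8 = -(1 + Q)/8 = -⅛ - Q/8)
41872/(-786) + (110*(C(m(0), R(-2)) - 31))/(-30940) = 41872/(-786) + (110*((-⅛ - 3*√(-2)/8) - 31))/(-30940) = 41872*(-1/786) + (110*((-⅛ - 3*I*√2/8) - 31))*(-1/30940) = -20936/393 + (110*((-⅛ - 3*I*√2/8) - 31))*(-1/30940) = -20936/393 + (110*(-249/8 - 3*I*√2/8))*(-1/30940) = -20936/393 + (-13695/4 - 165*I*√2/4)*(-1/30940) = -20936/393 + (2739/24752 + 33*I*√2/24752) = -517131445/9727536 + 33*I*√2/24752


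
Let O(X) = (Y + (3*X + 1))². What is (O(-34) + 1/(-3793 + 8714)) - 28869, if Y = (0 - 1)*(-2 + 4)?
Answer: -89857459/4921 ≈ -18260.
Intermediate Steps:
Y = -2 (Y = -1*2 = -2)
O(X) = (-1 + 3*X)² (O(X) = (-2 + (3*X + 1))² = (-2 + (1 + 3*X))² = (-1 + 3*X)²)
(O(-34) + 1/(-3793 + 8714)) - 28869 = ((-1 + 3*(-34))² + 1/(-3793 + 8714)) - 28869 = ((-1 - 102)² + 1/4921) - 28869 = ((-103)² + 1/4921) - 28869 = (10609 + 1/4921) - 28869 = 52206890/4921 - 28869 = -89857459/4921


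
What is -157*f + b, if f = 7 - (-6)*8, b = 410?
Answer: -8225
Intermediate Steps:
f = 55 (f = 7 - 6*(-8) = 7 + 48 = 55)
-157*f + b = -157*55 + 410 = -8635 + 410 = -8225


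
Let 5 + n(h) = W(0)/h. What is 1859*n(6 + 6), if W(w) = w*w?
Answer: -9295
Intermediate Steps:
W(w) = w²
n(h) = -5 (n(h) = -5 + 0²/h = -5 + 0/h = -5 + 0 = -5)
1859*n(6 + 6) = 1859*(-5) = -9295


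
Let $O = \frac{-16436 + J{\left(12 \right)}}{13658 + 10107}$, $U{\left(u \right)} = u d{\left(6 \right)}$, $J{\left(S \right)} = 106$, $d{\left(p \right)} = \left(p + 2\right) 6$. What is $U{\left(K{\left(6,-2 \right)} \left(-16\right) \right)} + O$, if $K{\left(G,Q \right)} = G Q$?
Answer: $\frac{43800382}{4753} \approx 9215.3$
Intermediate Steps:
$d{\left(p \right)} = 12 + 6 p$ ($d{\left(p \right)} = \left(2 + p\right) 6 = 12 + 6 p$)
$U{\left(u \right)} = 48 u$ ($U{\left(u \right)} = u \left(12 + 6 \cdot 6\right) = u \left(12 + 36\right) = u 48 = 48 u$)
$O = - \frac{3266}{4753}$ ($O = \frac{-16436 + 106}{13658 + 10107} = - \frac{16330}{23765} = \left(-16330\right) \frac{1}{23765} = - \frac{3266}{4753} \approx -0.68715$)
$U{\left(K{\left(6,-2 \right)} \left(-16\right) \right)} + O = 48 \cdot 6 \left(-2\right) \left(-16\right) - \frac{3266}{4753} = 48 \left(\left(-12\right) \left(-16\right)\right) - \frac{3266}{4753} = 48 \cdot 192 - \frac{3266}{4753} = 9216 - \frac{3266}{4753} = \frac{43800382}{4753}$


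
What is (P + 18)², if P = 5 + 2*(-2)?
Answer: 361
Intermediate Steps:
P = 1 (P = 5 - 4 = 1)
(P + 18)² = (1 + 18)² = 19² = 361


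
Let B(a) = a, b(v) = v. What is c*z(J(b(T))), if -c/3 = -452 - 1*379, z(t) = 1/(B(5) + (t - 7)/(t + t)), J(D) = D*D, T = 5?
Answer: 62325/134 ≈ 465.11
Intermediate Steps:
J(D) = D**2
z(t) = 1/(5 + (-7 + t)/(2*t)) (z(t) = 1/(5 + (t - 7)/(t + t)) = 1/(5 + (-7 + t)/((2*t))) = 1/(5 + (-7 + t)*(1/(2*t))) = 1/(5 + (-7 + t)/(2*t)))
c = 2493 (c = -3*(-452 - 1*379) = -3*(-452 - 379) = -3*(-831) = 2493)
c*z(J(b(T))) = 2493*(2*5**2/(-7 + 11*5**2)) = 2493*(2*25/(-7 + 11*25)) = 2493*(2*25/(-7 + 275)) = 2493*(2*25/268) = 2493*(2*25*(1/268)) = 2493*(25/134) = 62325/134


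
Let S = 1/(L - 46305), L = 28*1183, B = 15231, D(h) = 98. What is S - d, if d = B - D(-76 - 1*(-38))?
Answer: -199468074/13181 ≈ -15133.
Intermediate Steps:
d = 15133 (d = 15231 - 1*98 = 15231 - 98 = 15133)
L = 33124
S = -1/13181 (S = 1/(33124 - 46305) = 1/(-13181) = -1/13181 ≈ -7.5867e-5)
S - d = -1/13181 - 1*15133 = -1/13181 - 15133 = -199468074/13181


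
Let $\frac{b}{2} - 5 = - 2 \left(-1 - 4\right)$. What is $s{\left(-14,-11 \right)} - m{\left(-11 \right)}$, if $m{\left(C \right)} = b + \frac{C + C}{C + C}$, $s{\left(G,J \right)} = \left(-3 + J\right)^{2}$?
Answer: $165$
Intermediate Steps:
$b = 30$ ($b = 10 + 2 \left(- 2 \left(-1 - 4\right)\right) = 10 + 2 \left(\left(-2\right) \left(-5\right)\right) = 10 + 2 \cdot 10 = 10 + 20 = 30$)
$m{\left(C \right)} = 31$ ($m{\left(C \right)} = 30 + \frac{C + C}{C + C} = 30 + \frac{2 C}{2 C} = 30 + 2 C \frac{1}{2 C} = 30 + 1 = 31$)
$s{\left(-14,-11 \right)} - m{\left(-11 \right)} = \left(-3 - 11\right)^{2} - 31 = \left(-14\right)^{2} - 31 = 196 - 31 = 165$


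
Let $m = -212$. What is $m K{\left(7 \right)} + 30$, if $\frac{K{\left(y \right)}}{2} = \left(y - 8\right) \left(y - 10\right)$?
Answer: $-1242$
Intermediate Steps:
$K{\left(y \right)} = 2 \left(-10 + y\right) \left(-8 + y\right)$ ($K{\left(y \right)} = 2 \left(y - 8\right) \left(y - 10\right) = 2 \left(-8 + y\right) \left(-10 + y\right) = 2 \left(-10 + y\right) \left(-8 + y\right)$)
$m K{\left(7 \right)} + 30 = - 212 \left(160 - 252 + 2 \cdot 7^{2}\right) + 30 = - 212 \left(160 - 252 + 2 \cdot 49\right) + 30 = - 212 \left(160 - 252 + 98\right) + 30 = \left(-212\right) 6 + 30 = -1272 + 30 = -1242$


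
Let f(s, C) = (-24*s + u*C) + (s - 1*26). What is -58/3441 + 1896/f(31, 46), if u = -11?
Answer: -2198782/1428015 ≈ -1.5397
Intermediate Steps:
f(s, C) = -26 - 23*s - 11*C (f(s, C) = (-24*s - 11*C) + (s - 1*26) = (-24*s - 11*C) + (s - 26) = (-24*s - 11*C) + (-26 + s) = -26 - 23*s - 11*C)
-58/3441 + 1896/f(31, 46) = -58/3441 + 1896/(-26 - 23*31 - 11*46) = -58*1/3441 + 1896/(-26 - 713 - 506) = -58/3441 + 1896/(-1245) = -58/3441 + 1896*(-1/1245) = -58/3441 - 632/415 = -2198782/1428015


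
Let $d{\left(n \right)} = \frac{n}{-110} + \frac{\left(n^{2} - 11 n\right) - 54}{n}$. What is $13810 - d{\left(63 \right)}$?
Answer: $\frac{10594761}{770} \approx 13759.0$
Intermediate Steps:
$d{\left(n \right)} = - \frac{n}{110} + \frac{-54 + n^{2} - 11 n}{n}$ ($d{\left(n \right)} = n \left(- \frac{1}{110}\right) + \frac{-54 + n^{2} - 11 n}{n} = - \frac{n}{110} + \frac{-54 + n^{2} - 11 n}{n}$)
$13810 - d{\left(63 \right)} = 13810 - \left(-11 - \frac{54}{63} + \frac{109}{110} \cdot 63\right) = 13810 - \left(-11 - \frac{6}{7} + \frac{6867}{110}\right) = 13810 - \frac{38939}{770} = \frac{10594761}{770}$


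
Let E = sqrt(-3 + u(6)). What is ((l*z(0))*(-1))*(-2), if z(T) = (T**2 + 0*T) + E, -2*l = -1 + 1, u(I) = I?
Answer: 0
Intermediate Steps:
l = 0 (l = -(-1 + 1)/2 = -1/2*0 = 0)
E = sqrt(3) (E = sqrt(-3 + 6) = sqrt(3) ≈ 1.7320)
z(T) = sqrt(3) + T**2 (z(T) = (T**2 + 0*T) + sqrt(3) = (T**2 + 0) + sqrt(3) = T**2 + sqrt(3) = sqrt(3) + T**2)
((l*z(0))*(-1))*(-2) = ((0*(sqrt(3) + 0**2))*(-1))*(-2) = ((0*(sqrt(3) + 0))*(-1))*(-2) = ((0*sqrt(3))*(-1))*(-2) = (0*(-1))*(-2) = 0*(-2) = 0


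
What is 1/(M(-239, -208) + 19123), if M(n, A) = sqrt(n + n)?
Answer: 19123/365689607 - I*sqrt(478)/365689607 ≈ 5.2293e-5 - 5.9786e-8*I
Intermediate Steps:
M(n, A) = sqrt(2)*sqrt(n) (M(n, A) = sqrt(2*n) = sqrt(2)*sqrt(n))
1/(M(-239, -208) + 19123) = 1/(sqrt(2)*sqrt(-239) + 19123) = 1/(sqrt(2)*(I*sqrt(239)) + 19123) = 1/(I*sqrt(478) + 19123) = 1/(19123 + I*sqrt(478))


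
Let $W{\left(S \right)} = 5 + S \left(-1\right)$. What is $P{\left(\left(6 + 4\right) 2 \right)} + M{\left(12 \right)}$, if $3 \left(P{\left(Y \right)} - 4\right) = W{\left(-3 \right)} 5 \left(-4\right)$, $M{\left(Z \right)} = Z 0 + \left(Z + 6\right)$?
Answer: $- \frac{94}{3} \approx -31.333$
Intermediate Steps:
$W{\left(S \right)} = 5 - S$
$M{\left(Z \right)} = 6 + Z$ ($M{\left(Z \right)} = 0 + \left(6 + Z\right) = 6 + Z$)
$P{\left(Y \right)} = - \frac{148}{3}$ ($P{\left(Y \right)} = 4 + \frac{\left(5 - -3\right) 5 \left(-4\right)}{3} = 4 + \frac{\left(5 + 3\right) 5 \left(-4\right)}{3} = 4 + \frac{8 \cdot 5 \left(-4\right)}{3} = 4 + \frac{40 \left(-4\right)}{3} = 4 + \frac{1}{3} \left(-160\right) = 4 - \frac{160}{3} = - \frac{148}{3}$)
$P{\left(\left(6 + 4\right) 2 \right)} + M{\left(12 \right)} = - \frac{148}{3} + \left(6 + 12\right) = - \frac{148}{3} + 18 = - \frac{94}{3}$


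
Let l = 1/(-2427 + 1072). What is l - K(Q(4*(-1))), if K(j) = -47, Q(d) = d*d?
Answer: 63684/1355 ≈ 46.999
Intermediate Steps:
Q(d) = d²
l = -1/1355 (l = 1/(-1355) = -1/1355 ≈ -0.00073801)
l - K(Q(4*(-1))) = -1/1355 - 1*(-47) = -1/1355 + 47 = 63684/1355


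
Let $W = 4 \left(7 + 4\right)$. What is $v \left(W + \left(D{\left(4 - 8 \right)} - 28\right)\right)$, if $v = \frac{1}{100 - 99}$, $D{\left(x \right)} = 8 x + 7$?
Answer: $-9$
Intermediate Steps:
$D{\left(x \right)} = 7 + 8 x$
$W = 44$ ($W = 4 \cdot 11 = 44$)
$v = 1$ ($v = 1^{-1} = 1$)
$v \left(W + \left(D{\left(4 - 8 \right)} - 28\right)\right) = 1 \left(44 + \left(\left(7 + 8 \left(4 - 8\right)\right) - 28\right)\right) = 1 \left(44 - \left(21 - 8 \left(4 - 8\right)\right)\right) = 1 \left(44 + \left(\left(7 + 8 \left(-4\right)\right) - 28\right)\right) = 1 \left(44 + \left(\left(7 - 32\right) - 28\right)\right) = 1 \left(44 - 53\right) = 1 \left(-9\right) = -9$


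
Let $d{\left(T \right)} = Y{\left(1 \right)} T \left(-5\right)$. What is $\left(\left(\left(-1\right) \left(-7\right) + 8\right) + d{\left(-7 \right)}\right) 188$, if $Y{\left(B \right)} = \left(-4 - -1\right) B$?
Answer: $-16920$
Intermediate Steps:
$Y{\left(B \right)} = - 3 B$ ($Y{\left(B \right)} = \left(-4 + \left(-3 + 4\right)\right) B = \left(-4 + 1\right) B = - 3 B$)
$d{\left(T \right)} = 15 T$ ($d{\left(T \right)} = \left(-3\right) 1 T \left(-5\right) = - 3 T \left(-5\right) = 15 T$)
$\left(\left(\left(-1\right) \left(-7\right) + 8\right) + d{\left(-7 \right)}\right) 188 = \left(\left(\left(-1\right) \left(-7\right) + 8\right) + 15 \left(-7\right)\right) 188 = \left(\left(7 + 8\right) - 105\right) 188 = \left(15 - 105\right) 188 = \left(-90\right) 188 = -16920$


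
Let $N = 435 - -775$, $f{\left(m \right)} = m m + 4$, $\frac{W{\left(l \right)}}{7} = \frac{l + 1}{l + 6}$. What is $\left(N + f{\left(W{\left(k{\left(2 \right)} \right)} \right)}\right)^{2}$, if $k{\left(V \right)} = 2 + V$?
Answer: $\frac{24059025}{16} \approx 1.5037 \cdot 10^{6}$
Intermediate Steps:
$W{\left(l \right)} = \frac{7 \left(1 + l\right)}{6 + l}$ ($W{\left(l \right)} = 7 \frac{l + 1}{l + 6} = 7 \frac{1 + l}{6 + l} = \frac{7 \left(1 + l\right)}{6 + l}$)
$f{\left(m \right)} = 4 + m^{2}$ ($f{\left(m \right)} = m^{2} + 4 = 4 + m^{2}$)
$N = 1210$ ($N = 435 + 775 = 1210$)
$\left(N + f{\left(W{\left(k{\left(2 \right)} \right)} \right)}\right)^{2} = \left(1210 + \left(4 + \left(\frac{7 \left(1 + \left(2 + 2\right)\right)}{6 + \left(2 + 2\right)}\right)^{2}\right)\right)^{2} = \left(1210 + \left(4 + \left(\frac{7 \left(1 + 4\right)}{6 + 4}\right)^{2}\right)\right)^{2} = \left(1210 + \left(4 + \left(7 \cdot \frac{1}{10} \cdot 5\right)^{2}\right)\right)^{2} = \left(1210 + \left(4 + \left(\frac{7}{2}\right)^{2}\right)\right)^{2} = \left(1210 + \left(4 + \frac{49}{4}\right)\right)^{2} = \left(1210 + \frac{65}{4}\right)^{2} = \left(\frac{4905}{4}\right)^{2} = \frac{24059025}{16}$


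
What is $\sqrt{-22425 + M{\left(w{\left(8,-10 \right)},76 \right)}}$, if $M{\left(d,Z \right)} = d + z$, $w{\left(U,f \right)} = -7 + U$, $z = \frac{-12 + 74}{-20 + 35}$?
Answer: $\frac{i \sqrt{5044470}}{15} \approx 149.73 i$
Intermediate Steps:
$z = \frac{62}{15} \approx 4.1333$
$M{\left(d,Z \right)} = \frac{62}{15} + d$ ($M{\left(d,Z \right)} = d + \frac{62}{15} = \frac{62}{15} + d$)
$\sqrt{-22425 + M{\left(w{\left(8,-10 \right)},76 \right)}} = \sqrt{-22425 + \left(\frac{62}{15} + \left(-7 + 8\right)\right)} = \sqrt{-22425 + \left(\frac{62}{15} + 1\right)} = \sqrt{-22425 + \frac{77}{15}} = \sqrt{- \frac{336298}{15}} = \frac{i \sqrt{5044470}}{15}$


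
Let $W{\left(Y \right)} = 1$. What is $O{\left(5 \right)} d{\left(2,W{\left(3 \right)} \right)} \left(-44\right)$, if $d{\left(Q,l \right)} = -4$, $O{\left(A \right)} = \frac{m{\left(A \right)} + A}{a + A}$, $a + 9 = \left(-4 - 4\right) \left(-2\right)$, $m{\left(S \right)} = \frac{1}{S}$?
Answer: $\frac{1144}{15} \approx 76.267$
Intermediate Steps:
$a = 7$ ($a = -9 + \left(-4 - 4\right) \left(-2\right) = -9 - -16 = -9 + 16 = 7$)
$O{\left(A \right)} = \frac{A + \frac{1}{A}}{7 + A}$ ($O{\left(A \right)} = \frac{\frac{1}{A} + A}{7 + A} = \frac{A + \frac{1}{A}}{7 + A}$)
$O{\left(5 \right)} d{\left(2,W{\left(3 \right)} \right)} \left(-44\right) = \frac{1 + 5^{2}}{5 \left(7 + 5\right)} \left(-4\right) \left(-44\right) = \frac{1 + 25}{5 \cdot 12} \left(-4\right) \left(-44\right) = \frac{1}{5} \cdot \frac{1}{12} \cdot 26 \left(-4\right) \left(-44\right) = \frac{13}{30} \left(-4\right) \left(-44\right) = \left(- \frac{26}{15}\right) \left(-44\right) = \frac{1144}{15}$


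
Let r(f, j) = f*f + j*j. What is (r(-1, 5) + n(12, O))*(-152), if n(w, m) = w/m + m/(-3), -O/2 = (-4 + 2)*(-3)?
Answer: -4408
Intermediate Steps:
O = -12 (O = -2*(-4 + 2)*(-3) = -(-4)*(-3) = -2*6 = -12)
r(f, j) = f² + j²
n(w, m) = -m/3 + w/m (n(w, m) = w/m + m*(-⅓) = w/m - m/3 = -m/3 + w/m)
(r(-1, 5) + n(12, O))*(-152) = (((-1)² + 5²) + (-⅓*(-12) + 12/(-12)))*(-152) = ((1 + 25) + (4 + 12*(-1/12)))*(-152) = (26 + (4 - 1))*(-152) = (26 + 3)*(-152) = 29*(-152) = -4408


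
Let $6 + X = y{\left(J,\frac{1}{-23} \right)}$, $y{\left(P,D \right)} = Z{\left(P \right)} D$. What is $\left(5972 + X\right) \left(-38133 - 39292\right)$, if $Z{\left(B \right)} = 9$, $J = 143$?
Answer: $- \frac{10623406825}{23} \approx -4.6189 \cdot 10^{8}$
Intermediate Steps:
$y{\left(P,D \right)} = 9 D$
$X = - \frac{147}{23}$ ($X = -6 + \frac{9}{-23} = -6 + 9 \left(- \frac{1}{23}\right) = -6 - \frac{9}{23} = - \frac{147}{23} \approx -6.3913$)
$\left(5972 + X\right) \left(-38133 - 39292\right) = \left(5972 - \frac{147}{23}\right) \left(-38133 - 39292\right) = \frac{137209}{23} \left(-77425\right) = - \frac{10623406825}{23}$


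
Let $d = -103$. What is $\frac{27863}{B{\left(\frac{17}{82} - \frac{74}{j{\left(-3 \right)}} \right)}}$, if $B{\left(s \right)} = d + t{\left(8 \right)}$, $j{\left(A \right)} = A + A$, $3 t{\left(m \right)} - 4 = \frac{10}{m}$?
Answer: $- \frac{111452}{405} \approx -275.19$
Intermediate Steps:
$t{\left(m \right)} = \frac{4}{3} + \frac{10}{3 m}$ ($t{\left(m \right)} = \frac{4}{3} + \frac{10 \frac{1}{m}}{3} = \frac{4}{3} + \frac{10}{3 m}$)
$j{\left(A \right)} = 2 A$
$B{\left(s \right)} = - \frac{405}{4}$ ($B{\left(s \right)} = -103 + \frac{2 \left(5 + 2 \cdot 8\right)}{3 \cdot 8} = -103 + \frac{2}{3} \cdot \frac{1}{8} \left(5 + 16\right) = -103 + \frac{2}{3} \cdot \frac{1}{8} \cdot 21 = -103 + \frac{7}{4} = - \frac{405}{4}$)
$\frac{27863}{B{\left(\frac{17}{82} - \frac{74}{j{\left(-3 \right)}} \right)}} = \frac{27863}{- \frac{405}{4}} = 27863 \left(- \frac{4}{405}\right) = - \frac{111452}{405}$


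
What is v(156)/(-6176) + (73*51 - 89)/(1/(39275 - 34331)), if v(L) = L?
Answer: 27740269785/1544 ≈ 1.7966e+7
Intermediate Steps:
v(156)/(-6176) + (73*51 - 89)/(1/(39275 - 34331)) = 156/(-6176) + (73*51 - 89)/(1/(39275 - 34331)) = 156*(-1/6176) + (3723 - 89)/(1/4944) = -39/1544 + 3634/(1/4944) = -39/1544 + 3634*4944 = -39/1544 + 17966496 = 27740269785/1544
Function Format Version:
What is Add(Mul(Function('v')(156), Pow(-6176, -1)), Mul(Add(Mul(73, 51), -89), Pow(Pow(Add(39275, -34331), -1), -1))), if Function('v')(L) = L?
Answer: Rational(27740269785, 1544) ≈ 1.7966e+7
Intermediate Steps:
Add(Mul(Function('v')(156), Pow(-6176, -1)), Mul(Add(Mul(73, 51), -89), Pow(Pow(Add(39275, -34331), -1), -1))) = Add(Mul(156, Pow(-6176, -1)), Mul(Add(Mul(73, 51), -89), Pow(Pow(Add(39275, -34331), -1), -1))) = Add(Mul(156, Rational(-1, 6176)), Mul(Add(3723, -89), Pow(Pow(4944, -1), -1))) = Add(Rational(-39, 1544), Mul(3634, Pow(Rational(1, 4944), -1))) = Add(Rational(-39, 1544), Mul(3634, 4944)) = Add(Rational(-39, 1544), 17966496) = Rational(27740269785, 1544)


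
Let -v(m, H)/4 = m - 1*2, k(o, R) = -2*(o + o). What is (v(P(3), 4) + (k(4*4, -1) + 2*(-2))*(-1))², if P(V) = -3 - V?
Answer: 10000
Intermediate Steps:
k(o, R) = -4*o
v(m, H) = 8 - 4*m (v(m, H) = -4*(m - 1*2) = -4*(m - 2) = -4*(-2 + m) = 8 - 4*m)
(v(P(3), 4) + (k(4*4, -1) + 2*(-2))*(-1))² = ((8 - 4*(-3 - 1*3)) + (-16*4 + 2*(-2))*(-1))² = ((8 - 4*(-3 - 3)) + (-4*16 - 4)*(-1))² = ((8 - 4*(-6)) + (-64 - 4)*(-1))² = ((8 + 24) - 68*(-1))² = (32 + 68)² = 100² = 10000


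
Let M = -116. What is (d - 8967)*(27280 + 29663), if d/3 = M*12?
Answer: -748401849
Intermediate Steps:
d = -4176 (d = 3*(-116*12) = 3*(-1392) = -4176)
(d - 8967)*(27280 + 29663) = (-4176 - 8967)*(27280 + 29663) = -13143*56943 = -748401849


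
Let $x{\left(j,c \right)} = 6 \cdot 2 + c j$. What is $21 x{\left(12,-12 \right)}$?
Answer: $-2772$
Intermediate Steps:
$x{\left(j,c \right)} = 12 + c j$
$21 x{\left(12,-12 \right)} = 21 \left(12 - 144\right) = 21 \left(-132\right) = -2772$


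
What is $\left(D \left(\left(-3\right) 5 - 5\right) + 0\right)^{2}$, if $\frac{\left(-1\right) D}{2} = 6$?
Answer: $57600$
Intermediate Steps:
$D = -12$ ($D = \left(-2\right) 6 = -12$)
$\left(D \left(\left(-3\right) 5 - 5\right) + 0\right)^{2} = \left(- 12 \left(\left(-3\right) 5 - 5\right) + 0\right)^{2} = \left(- 12 \left(-15 - 5\right) + 0\right)^{2} = \left(\left(-12\right) \left(-20\right) + 0\right)^{2} = \left(240 + 0\right)^{2} = 240^{2} = 57600$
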